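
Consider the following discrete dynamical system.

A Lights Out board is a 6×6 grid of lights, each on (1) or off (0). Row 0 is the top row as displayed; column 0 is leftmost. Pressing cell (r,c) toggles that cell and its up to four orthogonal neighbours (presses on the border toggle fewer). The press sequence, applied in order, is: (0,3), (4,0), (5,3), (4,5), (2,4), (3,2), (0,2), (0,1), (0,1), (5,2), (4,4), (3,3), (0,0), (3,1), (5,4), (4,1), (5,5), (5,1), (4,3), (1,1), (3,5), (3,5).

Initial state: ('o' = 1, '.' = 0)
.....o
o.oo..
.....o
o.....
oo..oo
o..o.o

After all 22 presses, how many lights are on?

[0] .....o
o.oo..
.....o
o.....
oo..oo
o..o.o
[1] ..oooo
o.o...
.....o
o.....
oo..oo
o..o.o
[2] ..oooo
o.o...
.....o
......
....oo
...o.o
[3] ..oooo
o.o...
.....o
......
...ooo
..o.oo
[4] ..oooo
o.o...
.....o
.....o
...o..
..o.o.
[5] ..oooo
o.o.o.
...oo.
....oo
...o..
..o.o.
[6] ..oooo
o.o.o.
..ooo.
.ooooo
..oo..
..o.o.
[7] .o..oo
o...o.
..ooo.
.ooooo
..oo..
..o.o.
[8] o.o.oo
oo..o.
..ooo.
.ooooo
..oo..
..o.o.
[9] .o..oo
o...o.
..ooo.
.ooooo
..oo..
..o.o.
[10] .o..oo
o...o.
..ooo.
.ooooo
...o..
.o.oo.
[11] .o..oo
o...o.
..ooo.
.ooo.o
....oo
.o.o..
[12] .o..oo
o...o.
..o.o.
.o..oo
...ooo
.o.o..
[13] o...oo
....o.
..o.o.
.o..oo
...ooo
.o.o..
[14] o...oo
....o.
.oo.o.
o.o.oo
.o.ooo
.o.o..
[15] o...oo
....o.
.oo.o.
o.o.oo
.o.o.o
.o..oo
[16] o...oo
....o.
.oo.o.
ooo.oo
o.oo.o
....oo
[17] o...oo
....o.
.oo.o.
ooo.oo
o.oo..
......
[18] o...oo
....o.
.oo.o.
ooo.oo
oooo..
ooo...
[19] o...oo
....o.
.oo.o.
oooooo
oo..o.
oooo..
[20] oo..oo
ooo.o.
..o.o.
oooooo
oo..o.
oooo..
[21] oo..oo
ooo.o.
..o.oo
oooo..
oo..oo
oooo..
[22] oo..oo
ooo.o.
..o.o.
oooooo
oo..o.
oooo..

23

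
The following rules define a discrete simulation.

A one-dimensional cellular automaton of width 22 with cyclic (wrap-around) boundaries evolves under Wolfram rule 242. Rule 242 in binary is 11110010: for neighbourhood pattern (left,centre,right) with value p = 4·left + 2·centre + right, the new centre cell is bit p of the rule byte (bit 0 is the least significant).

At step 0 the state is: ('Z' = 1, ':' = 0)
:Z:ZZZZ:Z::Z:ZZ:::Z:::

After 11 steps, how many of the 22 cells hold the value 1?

[0] :Z:ZZZZ:Z::Z:ZZ:::Z:::
[1] Z:Z:ZZZZ:ZZ:Z:ZZ:Z:Z::
[2] :Z:Z:ZZZZ:ZZ:Z:ZZ:Z:ZZ
[3] Z:Z:Z:ZZZZ:ZZ:Z:ZZ:Z:Z
[4] ZZ:Z:Z:ZZZZ:ZZ:Z:ZZ:Z:
[5] :ZZ:Z:Z:ZZZZ:ZZ:Z:ZZ:Z
[6] Z:ZZ:Z:Z:ZZZZ:ZZ:Z:ZZ:
[7] :Z:ZZ:Z:Z:ZZZZ:ZZ:Z:ZZ
[8] Z:Z:ZZ:Z:Z:ZZZZ:ZZ:Z:Z
[9] ZZ:Z:ZZ:Z:Z:ZZZZ:ZZ:Z:
[10] :ZZ:Z:ZZ:Z:Z:ZZZZ:ZZ:Z
[11] Z:ZZ:Z:ZZ:Z:Z:ZZZZ:ZZ:

14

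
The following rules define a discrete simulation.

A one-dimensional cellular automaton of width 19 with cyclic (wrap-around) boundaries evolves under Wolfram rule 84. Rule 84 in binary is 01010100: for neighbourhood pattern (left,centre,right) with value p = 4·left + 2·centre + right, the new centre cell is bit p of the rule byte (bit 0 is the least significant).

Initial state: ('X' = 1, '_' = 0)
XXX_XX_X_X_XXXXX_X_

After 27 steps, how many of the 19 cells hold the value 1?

9

k=0  XXX_XX_X_X_XXXXX_X_
k=1  __X__X_X_X_____X_X_
k=2  __XX_X_X_XX____X_XX
k=3  X__X_X_X__XX___X__X
k=4  XX_X_X_XX__XX__XX__
k=5  _X_X_X__XX__XX__XX_
k=6  _X_X_XX__XX__XX__XX
k=7  _X_X__XX__XX__XX__X
k=8  _X_XX__XX__XX__XX_X
k=9  _X__XX__XX__XX__X_X
k=10  _XX__XX__XX__XX_X_X
k=11  __XX__XX__XX__X_X_X
k=12  X__XX__XX__XX_X_X_X
k=13  XX__XX__XX__X_X_X__
k=14  _XX__XX__XX_X_X_XX_
k=15  __XX__XX__X_X_X__XX
k=16  X__XX__XX_X_X_XX__X
k=17  XX__XX__X_X_X__XX__
k=18  _XX__XX_X_X_XX__XX_
k=19  __XX__X_X_X__XX__XX
k=20  X__XX_X_X_XX__XX__X
k=21  XX__X_X_X__XX__XX__
k=22  _XX_X_X_XX__XX__XX_
k=23  __X_X_X__XX__XX__XX
k=24  X_X_X_XX__XX__XX__X
k=25  X_X_X__XX__XX__XX__
k=26  X_X_XX__XX__XX__XX_
k=27  X_X__XX__XX__XX__X_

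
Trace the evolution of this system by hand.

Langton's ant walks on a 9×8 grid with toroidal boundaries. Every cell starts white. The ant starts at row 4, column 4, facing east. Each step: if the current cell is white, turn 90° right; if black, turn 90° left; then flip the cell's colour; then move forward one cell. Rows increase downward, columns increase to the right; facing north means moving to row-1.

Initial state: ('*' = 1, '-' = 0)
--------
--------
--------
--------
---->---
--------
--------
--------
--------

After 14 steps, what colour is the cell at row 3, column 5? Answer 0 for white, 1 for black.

step 0: --------
--------
--------
--------
---->---
--------
--------
--------
--------
step 1: --------
--------
--------
--------
----*---
----v---
--------
--------
--------
step 2: --------
--------
--------
--------
----*---
---<*---
--------
--------
--------
step 3: --------
--------
--------
--------
---^*---
---**---
--------
--------
--------
step 4: --------
--------
--------
--------
---*>---
---**---
--------
--------
--------
step 5: --------
--------
--------
----^---
---*----
---**---
--------
--------
--------
step 6: --------
--------
--------
----*>--
---*----
---**---
--------
--------
--------
step 7: --------
--------
--------
----**--
---*-v--
---**---
--------
--------
--------
step 8: --------
--------
--------
----**--
---*<*--
---**---
--------
--------
--------
step 9: --------
--------
--------
----^*--
---***--
---**---
--------
--------
--------
step 10: --------
--------
--------
---<-*--
---***--
---**---
--------
--------
--------
step 11: --------
--------
---^----
---*-*--
---***--
---**---
--------
--------
--------
step 12: --------
--------
---*>---
---*-*--
---***--
---**---
--------
--------
--------
step 13: --------
--------
---**---
---*v*--
---***--
---**---
--------
--------
--------
step 14: --------
--------
---**---
---<**--
---***--
---**---
--------
--------
--------

1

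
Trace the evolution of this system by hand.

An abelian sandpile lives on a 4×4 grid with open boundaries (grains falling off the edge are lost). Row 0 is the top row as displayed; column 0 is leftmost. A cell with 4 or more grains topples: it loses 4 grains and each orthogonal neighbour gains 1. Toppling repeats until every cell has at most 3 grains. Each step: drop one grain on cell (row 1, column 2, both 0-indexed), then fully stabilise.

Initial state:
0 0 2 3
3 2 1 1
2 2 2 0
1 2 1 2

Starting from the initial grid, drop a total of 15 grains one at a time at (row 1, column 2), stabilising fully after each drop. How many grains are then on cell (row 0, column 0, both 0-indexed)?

2

t=0: 0 0 2 3
3 2 1 1
2 2 2 0
1 2 1 2
t=1: 0 0 2 3
3 2 2 1
2 2 2 0
1 2 1 2
t=2: 0 0 2 3
3 2 3 1
2 2 2 0
1 2 1 2
t=3: 0 0 3 3
3 3 0 2
2 2 3 0
1 2 1 2
t=4: 0 0 3 3
3 3 1 2
2 2 3 0
1 2 1 2
t=5: 0 0 3 3
3 3 2 2
2 2 3 0
1 2 1 2
t=6: 0 0 3 3
3 3 3 2
2 2 3 0
1 2 1 2
t=7: 1 2 2 1
1 3 0 1
0 1 2 2
2 3 2 2
t=8: 1 2 2 1
1 3 1 1
0 1 2 2
2 3 2 2
t=9: 1 2 2 1
1 3 2 1
0 1 2 2
2 3 2 2
t=10: 1 2 2 1
1 3 3 1
0 1 2 2
2 3 2 2
t=11: 1 3 3 1
2 0 1 2
0 2 3 2
2 3 2 2
t=12: 1 3 3 1
2 0 2 2
0 2 3 2
2 3 2 2
t=13: 1 3 3 1
2 0 3 2
0 2 3 2
2 3 2 2
t=14: 2 0 1 2
2 2 2 3
0 3 0 3
2 3 3 2
t=15: 2 0 1 2
2 2 3 3
0 3 0 3
2 3 3 2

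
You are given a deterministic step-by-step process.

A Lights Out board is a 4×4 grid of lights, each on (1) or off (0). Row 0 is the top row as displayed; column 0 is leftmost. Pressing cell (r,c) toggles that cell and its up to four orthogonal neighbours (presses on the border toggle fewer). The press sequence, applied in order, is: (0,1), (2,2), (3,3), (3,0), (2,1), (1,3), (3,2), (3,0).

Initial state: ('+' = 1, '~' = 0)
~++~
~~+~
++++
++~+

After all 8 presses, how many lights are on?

t=0: ~++~
~~+~
++++
++~+
t=1: +~~~
~++~
++++
++~+
t=2: +~~~
~+~~
+~~~
++++
t=3: +~~~
~+~~
+~~+
++~~
t=4: +~~~
~+~~
~~~+
~~~~
t=5: +~~~
~~~~
++++
~+~~
t=6: +~~+
~~++
+++~
~+~~
t=7: +~~+
~~++
++~~
~~++
t=8: +~~+
~~++
~+~~
++++

9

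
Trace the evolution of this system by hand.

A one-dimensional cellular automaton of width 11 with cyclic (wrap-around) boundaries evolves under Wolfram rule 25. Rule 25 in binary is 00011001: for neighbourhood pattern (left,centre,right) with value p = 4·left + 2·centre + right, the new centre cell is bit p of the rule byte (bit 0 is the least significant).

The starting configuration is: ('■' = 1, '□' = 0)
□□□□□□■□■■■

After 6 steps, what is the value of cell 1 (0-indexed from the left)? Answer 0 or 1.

0

step 0: □□□□□□■□■■■
step 1: ■■■■■□□□■□□
step 2: ■□□□□■■□□■□
step 3: □■■■□■□■□□□
step 4: □■□□□□□□■■■
step 5: □□■■■■■□■□□
step 6: ■□■□□□□□□■■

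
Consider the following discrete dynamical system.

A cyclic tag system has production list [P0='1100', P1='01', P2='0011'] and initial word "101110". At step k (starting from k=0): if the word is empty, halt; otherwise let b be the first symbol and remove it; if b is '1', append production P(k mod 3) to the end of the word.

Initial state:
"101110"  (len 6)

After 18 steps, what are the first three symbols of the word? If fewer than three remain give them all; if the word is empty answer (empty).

011

t=0: "101110"  (len 6)
t=1: "011101100"  (len 9)
t=2: "11101100"  (len 8)
t=3: "11011000011"  (len 11)
t=4: "10110000111100"  (len 14)
t=5: "011000011110001"  (len 15)
t=6: "11000011110001"  (len 14)
t=7: "10000111100011100"  (len 17)
t=8: "000011110001110001"  (len 18)
t=9: "00011110001110001"  (len 17)
t=10: "0011110001110001"  (len 16)
t=11: "011110001110001"  (len 15)
t=12: "11110001110001"  (len 14)
t=13: "11100011100011100"  (len 17)
t=14: "110001110001110001"  (len 18)
t=15: "100011100011100010011"  (len 21)
t=16: "000111000111000100111100"  (len 24)
t=17: "00111000111000100111100"  (len 23)
t=18: "0111000111000100111100"  (len 22)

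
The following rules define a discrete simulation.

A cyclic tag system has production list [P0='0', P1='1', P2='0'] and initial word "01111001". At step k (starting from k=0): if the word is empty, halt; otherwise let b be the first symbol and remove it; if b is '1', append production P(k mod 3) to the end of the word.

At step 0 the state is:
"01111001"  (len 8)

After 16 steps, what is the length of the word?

[0] "01111001"  (len 8)
[1] "1111001"  (len 7)
[2] "1110011"  (len 7)
[3] "1100110"  (len 7)
[4] "1001100"  (len 7)
[5] "0011001"  (len 7)
[6] "011001"  (len 6)
[7] "11001"  (len 5)
[8] "10011"  (len 5)
[9] "00110"  (len 5)
[10] "0110"  (len 4)
[11] "110"  (len 3)
[12] "100"  (len 3)
[13] "000"  (len 3)
[14] "00"  (len 2)
[15] "0"  (len 1)
[16] (halted — word empty)

0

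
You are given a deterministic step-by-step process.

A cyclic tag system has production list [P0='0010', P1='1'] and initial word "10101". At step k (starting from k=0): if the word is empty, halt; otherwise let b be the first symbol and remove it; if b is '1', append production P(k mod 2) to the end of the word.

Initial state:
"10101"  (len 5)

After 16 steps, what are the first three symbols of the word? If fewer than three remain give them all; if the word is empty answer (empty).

0) "10101"  (len 5)
1) "01010010"  (len 8)
2) "1010010"  (len 7)
3) "0100100010"  (len 10)
4) "100100010"  (len 9)
5) "001000100010"  (len 12)
6) "01000100010"  (len 11)
7) "1000100010"  (len 10)
8) "0001000101"  (len 10)
9) "001000101"  (len 9)
10) "01000101"  (len 8)
11) "1000101"  (len 7)
12) "0001011"  (len 7)
13) "001011"  (len 6)
14) "01011"  (len 5)
15) "1011"  (len 4)
16) "0111"  (len 4)

011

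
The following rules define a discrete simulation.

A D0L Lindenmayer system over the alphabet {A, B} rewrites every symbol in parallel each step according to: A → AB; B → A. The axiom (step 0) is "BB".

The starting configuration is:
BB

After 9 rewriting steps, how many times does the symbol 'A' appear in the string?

68

t=0: BB
t=1: AA
t=2: ABAB
t=3: ABAABA
t=4: ABAABABAAB
t=5: ABAABABAABAABABA
t=6: ABAABABAABAABABAABABAABAAB
t=7: ABAABABAABAABABAABABAABAABABAABAABABAABABA
t=8: ABAABABAABAABABAABABAABAABABAABAABABAABABAABAABABAABABAABAABABAABAAB
t=9: ABAABABAABAABABAABABAABAABABAABAABABAABABAABAABABAABABAABAABABAABAABABAABABAABAABABAABAABABAABABAABAABABAABABA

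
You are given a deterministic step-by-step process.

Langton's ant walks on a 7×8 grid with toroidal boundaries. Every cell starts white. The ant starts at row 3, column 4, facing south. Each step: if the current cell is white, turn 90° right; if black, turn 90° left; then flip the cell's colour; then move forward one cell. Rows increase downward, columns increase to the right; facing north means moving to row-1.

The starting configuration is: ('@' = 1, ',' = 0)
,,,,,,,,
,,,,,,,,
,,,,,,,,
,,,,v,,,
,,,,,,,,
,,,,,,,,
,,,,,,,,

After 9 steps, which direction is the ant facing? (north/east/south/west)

0) ,,,,,,,,
,,,,,,,,
,,,,,,,,
,,,,v,,,
,,,,,,,,
,,,,,,,,
,,,,,,,,
1) ,,,,,,,,
,,,,,,,,
,,,,,,,,
,,,<@,,,
,,,,,,,,
,,,,,,,,
,,,,,,,,
2) ,,,,,,,,
,,,,,,,,
,,,^,,,,
,,,@@,,,
,,,,,,,,
,,,,,,,,
,,,,,,,,
3) ,,,,,,,,
,,,,,,,,
,,,@>,,,
,,,@@,,,
,,,,,,,,
,,,,,,,,
,,,,,,,,
4) ,,,,,,,,
,,,,,,,,
,,,@@,,,
,,,@v,,,
,,,,,,,,
,,,,,,,,
,,,,,,,,
5) ,,,,,,,,
,,,,,,,,
,,,@@,,,
,,,@,>,,
,,,,,,,,
,,,,,,,,
,,,,,,,,
6) ,,,,,,,,
,,,,,,,,
,,,@@,,,
,,,@,@,,
,,,,,v,,
,,,,,,,,
,,,,,,,,
7) ,,,,,,,,
,,,,,,,,
,,,@@,,,
,,,@,@,,
,,,,<@,,
,,,,,,,,
,,,,,,,,
8) ,,,,,,,,
,,,,,,,,
,,,@@,,,
,,,@^@,,
,,,,@@,,
,,,,,,,,
,,,,,,,,
9) ,,,,,,,,
,,,,,,,,
,,,@@,,,
,,,@@>,,
,,,,@@,,
,,,,,,,,
,,,,,,,,

east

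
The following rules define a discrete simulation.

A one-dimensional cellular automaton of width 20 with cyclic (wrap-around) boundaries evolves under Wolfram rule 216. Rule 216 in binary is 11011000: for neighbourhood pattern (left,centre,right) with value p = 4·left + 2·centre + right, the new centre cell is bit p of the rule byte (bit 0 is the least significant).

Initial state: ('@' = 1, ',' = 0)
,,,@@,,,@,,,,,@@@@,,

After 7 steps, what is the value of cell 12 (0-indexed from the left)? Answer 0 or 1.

[0] ,,,@@,,,@,,,,,@@@@,,
[1] ,,,@@@,,,@,,,,@@@@@,
[2] ,,,@@@@,,,@,,,@@@@@@
[3] @,,@@@@@,,,@,,@@@@@@
[4] @@,@@@@@@,,,@,@@@@@@
[5] @@,@@@@@@@,,,,@@@@@@
[6] @@,@@@@@@@@,,,@@@@@@
[7] @@,@@@@@@@@@,,@@@@@@

0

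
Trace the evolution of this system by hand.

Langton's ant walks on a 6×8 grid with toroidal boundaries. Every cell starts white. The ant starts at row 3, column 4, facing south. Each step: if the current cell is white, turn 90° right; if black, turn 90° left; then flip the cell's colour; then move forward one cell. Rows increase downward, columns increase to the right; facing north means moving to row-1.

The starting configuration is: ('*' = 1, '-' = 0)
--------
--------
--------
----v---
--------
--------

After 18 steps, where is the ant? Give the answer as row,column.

2,5

gen 0: --------
--------
--------
----v---
--------
--------
gen 1: --------
--------
--------
---<*---
--------
--------
gen 2: --------
--------
---^----
---**---
--------
--------
gen 3: --------
--------
---*>---
---**---
--------
--------
gen 4: --------
--------
---**---
---*v---
--------
--------
gen 5: --------
--------
---**---
---*->--
--------
--------
gen 6: --------
--------
---**---
---*-*--
-----v--
--------
gen 7: --------
--------
---**---
---*-*--
----<*--
--------
gen 8: --------
--------
---**---
---*^*--
----**--
--------
gen 9: --------
--------
---**---
---**>--
----**--
--------
gen 10: --------
--------
---**^--
---**---
----**--
--------
gen 11: --------
--------
---***>-
---**---
----**--
--------
gen 12: --------
--------
---****-
---**-v-
----**--
--------
gen 13: --------
--------
---****-
---**<*-
----**--
--------
gen 14: --------
--------
---**^*-
---****-
----**--
--------
gen 15: --------
--------
---*<-*-
---****-
----**--
--------
gen 16: --------
--------
---*--*-
---*v**-
----**--
--------
gen 17: --------
--------
---*--*-
---*->*-
----**--
--------
gen 18: --------
--------
---*-^*-
---*--*-
----**--
--------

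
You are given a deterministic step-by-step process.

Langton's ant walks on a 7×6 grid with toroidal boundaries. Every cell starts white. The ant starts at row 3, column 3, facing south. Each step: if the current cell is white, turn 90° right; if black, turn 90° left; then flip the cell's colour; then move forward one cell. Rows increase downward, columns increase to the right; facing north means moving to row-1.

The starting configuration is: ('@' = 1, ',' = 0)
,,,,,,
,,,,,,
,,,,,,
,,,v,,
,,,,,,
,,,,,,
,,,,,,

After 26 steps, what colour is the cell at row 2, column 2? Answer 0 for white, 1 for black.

1

[0] ,,,,,,
,,,,,,
,,,,,,
,,,v,,
,,,,,,
,,,,,,
,,,,,,
[1] ,,,,,,
,,,,,,
,,,,,,
,,<@,,
,,,,,,
,,,,,,
,,,,,,
[2] ,,,,,,
,,,,,,
,,^,,,
,,@@,,
,,,,,,
,,,,,,
,,,,,,
[3] ,,,,,,
,,,,,,
,,@>,,
,,@@,,
,,,,,,
,,,,,,
,,,,,,
[4] ,,,,,,
,,,,,,
,,@@,,
,,@v,,
,,,,,,
,,,,,,
,,,,,,
[5] ,,,,,,
,,,,,,
,,@@,,
,,@,>,
,,,,,,
,,,,,,
,,,,,,
[6] ,,,,,,
,,,,,,
,,@@,,
,,@,@,
,,,,v,
,,,,,,
,,,,,,
[7] ,,,,,,
,,,,,,
,,@@,,
,,@,@,
,,,<@,
,,,,,,
,,,,,,
[8] ,,,,,,
,,,,,,
,,@@,,
,,@^@,
,,,@@,
,,,,,,
,,,,,,
[9] ,,,,,,
,,,,,,
,,@@,,
,,@@>,
,,,@@,
,,,,,,
,,,,,,
[10] ,,,,,,
,,,,,,
,,@@^,
,,@@,,
,,,@@,
,,,,,,
,,,,,,
[11] ,,,,,,
,,,,,,
,,@@@>
,,@@,,
,,,@@,
,,,,,,
,,,,,,
[12] ,,,,,,
,,,,,,
,,@@@@
,,@@,v
,,,@@,
,,,,,,
,,,,,,
[13] ,,,,,,
,,,,,,
,,@@@@
,,@@<@
,,,@@,
,,,,,,
,,,,,,
[14] ,,,,,,
,,,,,,
,,@@^@
,,@@@@
,,,@@,
,,,,,,
,,,,,,
[15] ,,,,,,
,,,,,,
,,@<,@
,,@@@@
,,,@@,
,,,,,,
,,,,,,
[16] ,,,,,,
,,,,,,
,,@,,@
,,@v@@
,,,@@,
,,,,,,
,,,,,,
[17] ,,,,,,
,,,,,,
,,@,,@
,,@,>@
,,,@@,
,,,,,,
,,,,,,
[18] ,,,,,,
,,,,,,
,,@,^@
,,@,,@
,,,@@,
,,,,,,
,,,,,,
[19] ,,,,,,
,,,,,,
,,@,@>
,,@,,@
,,,@@,
,,,,,,
,,,,,,
[20] ,,,,,,
,,,,,^
,,@,@,
,,@,,@
,,,@@,
,,,,,,
,,,,,,
[21] ,,,,,,
>,,,,@
,,@,@,
,,@,,@
,,,@@,
,,,,,,
,,,,,,
[22] ,,,,,,
@,,,,@
v,@,@,
,,@,,@
,,,@@,
,,,,,,
,,,,,,
[23] ,,,,,,
@,,,,@
@,@,@<
,,@,,@
,,,@@,
,,,,,,
,,,,,,
[24] ,,,,,,
@,,,,^
@,@,@@
,,@,,@
,,,@@,
,,,,,,
,,,,,,
[25] ,,,,,,
@,,,<,
@,@,@@
,,@,,@
,,,@@,
,,,,,,
,,,,,,
[26] ,,,,^,
@,,,@,
@,@,@@
,,@,,@
,,,@@,
,,,,,,
,,,,,,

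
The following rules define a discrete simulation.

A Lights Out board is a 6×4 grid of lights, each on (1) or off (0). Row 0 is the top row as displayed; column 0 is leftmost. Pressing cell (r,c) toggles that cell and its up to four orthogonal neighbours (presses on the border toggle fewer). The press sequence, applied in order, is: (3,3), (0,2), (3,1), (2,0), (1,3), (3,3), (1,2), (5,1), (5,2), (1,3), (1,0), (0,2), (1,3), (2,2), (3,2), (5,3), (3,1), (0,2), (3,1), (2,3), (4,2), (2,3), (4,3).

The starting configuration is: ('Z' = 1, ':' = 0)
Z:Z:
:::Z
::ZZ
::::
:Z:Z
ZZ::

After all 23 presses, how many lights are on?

7

k=0  Z:Z:
:::Z
::ZZ
::::
:Z:Z
ZZ::
k=1  Z:Z:
:::Z
::Z:
::ZZ
:Z::
ZZ::
k=2  ZZ:Z
::ZZ
::Z:
::ZZ
:Z::
ZZ::
k=3  ZZ:Z
::ZZ
:ZZ:
ZZ:Z
::::
ZZ::
k=4  ZZ:Z
Z:ZZ
Z:Z:
:Z:Z
::::
ZZ::
k=5  ZZ::
Z:::
Z:ZZ
:Z:Z
::::
ZZ::
k=6  ZZ::
Z:::
Z:Z:
:ZZ:
:::Z
ZZ::
k=7  ZZZ:
ZZZZ
Z:::
:ZZ:
:::Z
ZZ::
k=8  ZZZ:
ZZZZ
Z:::
:ZZ:
:Z:Z
::Z:
k=9  ZZZ:
ZZZZ
Z:::
:ZZ:
:ZZZ
:Z:Z
k=10  ZZZZ
ZZ::
Z::Z
:ZZ:
:ZZZ
:Z:Z
k=11  :ZZZ
::::
:::Z
:ZZ:
:ZZZ
:Z:Z
k=12  ::::
::Z:
:::Z
:ZZ:
:ZZZ
:Z:Z
k=13  :::Z
:::Z
::::
:ZZ:
:ZZZ
:Z:Z
k=14  :::Z
::ZZ
:ZZZ
:Z::
:ZZZ
:Z:Z
k=15  :::Z
::ZZ
:Z:Z
::ZZ
:Z:Z
:Z:Z
k=16  :::Z
::ZZ
:Z:Z
::ZZ
:Z::
:ZZ:
k=17  :::Z
::ZZ
:::Z
ZZ:Z
::::
:ZZ:
k=18  :ZZ:
:::Z
:::Z
ZZ:Z
::::
:ZZ:
k=19  :ZZ:
:::Z
:Z:Z
::ZZ
:Z::
:ZZ:
k=20  :ZZ:
::::
:ZZ:
::Z:
:Z::
:ZZ:
k=21  :ZZ:
::::
:ZZ:
::::
::ZZ
:Z::
k=22  :ZZ:
:::Z
:Z:Z
:::Z
::ZZ
:Z::
k=23  :ZZ:
:::Z
:Z:Z
::::
::::
:Z:Z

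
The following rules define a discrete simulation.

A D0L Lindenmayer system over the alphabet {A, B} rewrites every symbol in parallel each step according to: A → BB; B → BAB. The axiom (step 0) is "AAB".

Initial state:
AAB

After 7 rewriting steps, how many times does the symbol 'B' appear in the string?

[0] AAB
[1] BBBBBAB
[2] BABBABBABBABBABBBBAB
[3] BABBBBABBABBBBABBABBBBABBABBBBABBABBBBABBABBABBABBBBAB
[4] BABBBBABBABBABBABBBBABBABBBBABBABBABBABBBBABBABBBBABBABBAB…BBBBABBABBABBABBBBABBABBBBABBABBBBABBABBBBABBABBABBABBBBAB  (len 148)
[5] BABBBBABBABBABBABBBBABBABBBBABBABBBBABBABBBBABBABBABBABBBB…BBBBABBABBABBABBBBABBABBBBABBABBBBABBABBBBABBABBABBABBBBAB  (len 404)
[6] BABBBBABBABBABBABBBBABBABBBBABBABBBBABBABBBBABBABBABBABBBB…BBBBABBABBABBABBBBABBABBBBABBABBBBABBABBBBABBABBABBABBBBAB  (len 1104)
[7] BABBBBABBABBABBABBBBABBABBBBABBABBBBABBABBBBABBABBABBABBBB…BBBBABBABBABBABBBBABBABBBBABBABBBBABBABBBBABBABBABBABBBBAB  (len 3016)

2208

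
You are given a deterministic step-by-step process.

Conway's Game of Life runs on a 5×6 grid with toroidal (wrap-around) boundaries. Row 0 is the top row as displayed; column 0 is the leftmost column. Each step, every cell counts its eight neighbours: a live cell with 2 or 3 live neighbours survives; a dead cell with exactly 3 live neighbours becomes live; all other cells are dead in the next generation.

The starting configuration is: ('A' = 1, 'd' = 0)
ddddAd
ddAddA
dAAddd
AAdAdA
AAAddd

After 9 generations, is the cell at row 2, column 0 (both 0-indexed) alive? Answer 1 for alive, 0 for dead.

1

t=0: ddddAd
ddAddA
dAAddd
AAdAdA
AAAddd
t=1: AdAAdA
dAAAdd
dddAAA
dddAdA
ddAAAd
t=2: AddddA
dAdddd
AddddA
dddddA
AAdddd
t=3: dddddA
dAdddd
AddddA
dAdddA
dAdddd
t=4: Addddd
dddddA
dAdddA
dAdddA
dddddd
t=5: dddddd
dddddA
ddddAA
dddddd
Addddd
t=6: dddddd
ddddAA
ddddAA
dddddA
dddddd
t=7: dddddd
ddddAA
Addddd
ddddAA
dddddd
t=8: dddddd
dddddA
Addddd
dddddA
dddddd
t=9: dddddd
dddddd
AddddA
dddddd
dddddd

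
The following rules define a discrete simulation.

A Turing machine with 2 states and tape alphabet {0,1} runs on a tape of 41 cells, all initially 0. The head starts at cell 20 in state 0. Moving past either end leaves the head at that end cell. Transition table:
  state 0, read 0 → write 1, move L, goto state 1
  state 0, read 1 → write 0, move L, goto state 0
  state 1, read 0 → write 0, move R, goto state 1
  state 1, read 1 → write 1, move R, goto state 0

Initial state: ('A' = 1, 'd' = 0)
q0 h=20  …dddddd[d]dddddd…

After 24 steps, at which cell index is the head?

[0] q0 h=20  …dddddd[d]dddddd…
[1] q1 h=19  …dddddd[d]Addddd…
[2] q1 h=20  …dddddd[A]dddddd…
[3] q0 h=21  …dddddA[d]dddddd…
[4] q1 h=20  …dddddd[A]Addddd…
[5] q0 h=21  …dddddA[A]dddddd…
[6] q0 h=20  …dddddd[A]dddddd…
[7] q0 h=19  …dddddd[d]dddddd…
[8] q1 h=18  …dddddd[d]Addddd…
[9] q1 h=19  …dddddd[A]dddddd…
[10] q0 h=20  …dddddA[d]dddddd…
[11] q1 h=19  …dddddd[A]Addddd…
[12] q0 h=20  …dddddA[A]dddddd…
[13] q0 h=19  …dddddd[A]dddddd…
[14] q0 h=18  …dddddd[d]dddddd…
[15] q1 h=17  …dddddd[d]Addddd…
[16] q1 h=18  …dddddd[A]dddddd…
[17] q0 h=19  …dddddA[d]dddddd…
[18] q1 h=18  …dddddd[A]Addddd…
[19] q0 h=19  …dddddA[A]dddddd…
[20] q0 h=18  …dddddd[A]dddddd…
[21] q0 h=17  …dddddd[d]dddddd…
[22] q1 h=16  …dddddd[d]Addddd…
[23] q1 h=17  …dddddd[A]dddddd…
[24] q0 h=18  …dddddA[d]dddddd…

18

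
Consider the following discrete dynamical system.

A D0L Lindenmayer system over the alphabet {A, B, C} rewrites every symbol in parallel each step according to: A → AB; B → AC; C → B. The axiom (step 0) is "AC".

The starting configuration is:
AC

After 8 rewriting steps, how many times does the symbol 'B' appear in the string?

0) AC
1) ABB
2) ABACAC
3) ABACABBABB
4) ABACABBABACACABACAC
5) ABACABBABACACABACABBABBABACABBABB
6) ABACABBABACACABACABBABBABACABBABACACABACACABACABBABACACABACAC
7) ABACABBABACACABACABBABBABACABBABACACABACACABACABBABACACABACABBABBABACABBABBABACABBABACACABACABBABBABACABBABB
8) ABACABBABACACABACABBABBABACABBABACACABACACABACABBABACACABA…CABBABACACABACABBABBABACABBABACACABACACABACABBABACACABACAC  (len 197)

66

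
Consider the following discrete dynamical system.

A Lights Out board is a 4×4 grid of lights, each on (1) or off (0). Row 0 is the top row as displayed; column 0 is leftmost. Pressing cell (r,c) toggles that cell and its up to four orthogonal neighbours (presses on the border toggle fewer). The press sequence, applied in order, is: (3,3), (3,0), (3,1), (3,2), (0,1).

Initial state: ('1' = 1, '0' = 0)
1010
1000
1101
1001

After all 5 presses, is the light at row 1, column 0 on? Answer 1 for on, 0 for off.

gen 0: 1010
1000
1101
1001
gen 1: 1010
1000
1100
1010
gen 2: 1010
1000
0100
0110
gen 3: 1010
1000
0000
1000
gen 4: 1010
1000
0010
1111
gen 5: 0100
1100
0010
1111

1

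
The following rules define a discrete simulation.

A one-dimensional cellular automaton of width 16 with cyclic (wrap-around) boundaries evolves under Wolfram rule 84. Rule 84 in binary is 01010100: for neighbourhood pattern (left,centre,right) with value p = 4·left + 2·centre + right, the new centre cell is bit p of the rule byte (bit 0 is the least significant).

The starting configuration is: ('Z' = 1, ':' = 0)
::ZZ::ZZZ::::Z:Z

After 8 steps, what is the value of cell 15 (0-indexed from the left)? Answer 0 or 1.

1

gen 0: ::ZZ::ZZZ::::Z:Z
gen 1: Z::ZZ:::ZZ:::Z:Z
gen 2: ZZ::ZZ:::ZZ::Z::
gen 3: :ZZ::ZZ:::ZZ:ZZ:
gen 4: ::ZZ::ZZ:::Z::ZZ
gen 5: Z::ZZ::ZZ::ZZ::Z
gen 6: ZZ::ZZ::ZZ::ZZ::
gen 7: :ZZ::ZZ::ZZ::ZZ:
gen 8: ::ZZ::ZZ::ZZ::ZZ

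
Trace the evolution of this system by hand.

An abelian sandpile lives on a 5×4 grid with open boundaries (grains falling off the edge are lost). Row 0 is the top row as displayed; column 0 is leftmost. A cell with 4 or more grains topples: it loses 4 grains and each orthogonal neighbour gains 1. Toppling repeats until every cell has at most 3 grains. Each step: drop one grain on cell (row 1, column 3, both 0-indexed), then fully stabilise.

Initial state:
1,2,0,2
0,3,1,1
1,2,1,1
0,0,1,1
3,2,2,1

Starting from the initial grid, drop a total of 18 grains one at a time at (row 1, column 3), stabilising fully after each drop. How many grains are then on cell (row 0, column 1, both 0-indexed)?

[0] 1,2,0,2
0,3,1,1
1,2,1,1
0,0,1,1
3,2,2,1
[1] 1,2,0,2
0,3,1,2
1,2,1,1
0,0,1,1
3,2,2,1
[2] 1,2,0,2
0,3,1,3
1,2,1,1
0,0,1,1
3,2,2,1
[3] 1,2,0,3
0,3,2,0
1,2,1,2
0,0,1,1
3,2,2,1
[4] 1,2,0,3
0,3,2,1
1,2,1,2
0,0,1,1
3,2,2,1
[5] 1,2,0,3
0,3,2,2
1,2,1,2
0,0,1,1
3,2,2,1
[6] 1,2,0,3
0,3,2,3
1,2,1,2
0,0,1,1
3,2,2,1
[7] 1,2,1,0
0,3,3,1
1,2,1,3
0,0,1,1
3,2,2,1
[8] 1,2,1,0
0,3,3,2
1,2,1,3
0,0,1,1
3,2,2,1
[9] 1,2,1,0
0,3,3,3
1,2,1,3
0,0,1,1
3,2,2,1
[10] 1,3,2,1
1,0,1,2
1,3,3,0
0,0,1,2
3,2,2,1
[11] 1,3,2,1
1,0,1,3
1,3,3,0
0,0,1,2
3,2,2,1
[12] 1,3,2,2
1,0,2,0
1,3,3,1
0,0,1,2
3,2,2,1
[13] 1,3,2,2
1,0,2,1
1,3,3,1
0,0,1,2
3,2,2,1
[14] 1,3,2,2
1,0,2,2
1,3,3,1
0,0,1,2
3,2,2,1
[15] 1,3,2,2
1,0,2,3
1,3,3,1
0,0,1,2
3,2,2,1
[16] 1,3,2,3
1,0,3,0
1,3,3,2
0,0,1,2
3,2,2,1
[17] 1,3,2,3
1,0,3,1
1,3,3,2
0,0,1,2
3,2,2,1
[18] 1,3,2,3
1,0,3,2
1,3,3,2
0,0,1,2
3,2,2,1

3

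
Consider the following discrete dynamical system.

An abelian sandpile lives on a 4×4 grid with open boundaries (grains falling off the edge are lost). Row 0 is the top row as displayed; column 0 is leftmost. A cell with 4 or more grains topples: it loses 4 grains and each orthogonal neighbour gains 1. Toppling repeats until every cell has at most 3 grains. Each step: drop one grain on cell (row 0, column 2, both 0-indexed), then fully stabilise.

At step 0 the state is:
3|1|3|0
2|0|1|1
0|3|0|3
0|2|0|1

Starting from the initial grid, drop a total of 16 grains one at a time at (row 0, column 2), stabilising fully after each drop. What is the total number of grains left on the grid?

k=0  3|1|3|0
2|0|1|1
0|3|0|3
0|2|0|1
k=1  3|2|0|1
2|0|2|1
0|3|0|3
0|2|0|1
k=2  3|2|1|1
2|0|2|1
0|3|0|3
0|2|0|1
k=3  3|2|2|1
2|0|2|1
0|3|0|3
0|2|0|1
k=4  3|2|3|1
2|0|2|1
0|3|0|3
0|2|0|1
k=5  3|3|0|2
2|0|3|1
0|3|0|3
0|2|0|1
k=6  3|3|1|2
2|0|3|1
0|3|0|3
0|2|0|1
k=7  3|3|2|2
2|0|3|1
0|3|0|3
0|2|0|1
k=8  3|3|3|2
2|0|3|1
0|3|0|3
0|2|0|1
k=9  0|1|2|3
3|2|0|2
0|3|1|3
0|2|0|1
k=10  0|1|3|3
3|2|0|2
0|3|1|3
0|2|0|1
k=11  0|2|1|0
3|2|1|3
0|3|1|3
0|2|0|1
k=12  0|2|2|0
3|2|1|3
0|3|1|3
0|2|0|1
k=13  0|2|3|0
3|2|1|3
0|3|1|3
0|2|0|1
k=14  0|3|0|1
3|2|2|3
0|3|1|3
0|2|0|1
k=15  0|3|1|1
3|2|2|3
0|3|1|3
0|2|0|1
k=16  0|3|2|1
3|2|2|3
0|3|1|3
0|2|0|1

26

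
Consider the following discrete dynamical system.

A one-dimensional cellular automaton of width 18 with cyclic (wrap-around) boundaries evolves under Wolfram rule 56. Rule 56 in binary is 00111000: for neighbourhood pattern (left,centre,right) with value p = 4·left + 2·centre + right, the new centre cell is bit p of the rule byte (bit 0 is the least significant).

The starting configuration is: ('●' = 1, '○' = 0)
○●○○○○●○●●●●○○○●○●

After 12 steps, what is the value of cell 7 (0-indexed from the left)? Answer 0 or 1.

t=0: ○●○○○○●○●●●●○○○●○●
t=1: ●○●○○○○●●○○○●○○○●○
t=2: ○●○●○○○●○●○○○●○○○●
t=3: ●○●○●○○○●○●○○○●○○○
t=4: ○●○●○●○○○●○●○○○●○○
t=5: ○○●○●○●○○○●○●○○○●○
t=6: ○○○●○●○●○○○●○●○○○●
t=7: ●○○○●○●○●○○○●○●○○○
t=8: ○●○○○●○●○●○○○●○●○○
t=9: ○○●○○○●○●○●○○○●○●○
t=10: ○○○●○○○●○●○●○○○●○●
t=11: ●○○○●○○○●○●○●○○○●○
t=12: ○●○○○●○○○●○●○●○○○●

0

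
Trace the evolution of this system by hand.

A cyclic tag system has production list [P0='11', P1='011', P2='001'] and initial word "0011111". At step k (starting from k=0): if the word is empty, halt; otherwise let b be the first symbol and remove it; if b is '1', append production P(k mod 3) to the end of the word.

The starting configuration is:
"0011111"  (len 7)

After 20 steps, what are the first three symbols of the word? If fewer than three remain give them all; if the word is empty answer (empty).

110

0) "0011111"  (len 7)
1) "011111"  (len 6)
2) "11111"  (len 5)
3) "1111001"  (len 7)
4) "11100111"  (len 8)
5) "1100111011"  (len 10)
6) "100111011001"  (len 12)
7) "0011101100111"  (len 13)
8) "011101100111"  (len 12)
9) "11101100111"  (len 11)
10) "110110011111"  (len 12)
11) "10110011111011"  (len 14)
12) "0110011111011001"  (len 16)
13) "110011111011001"  (len 15)
14) "10011111011001011"  (len 17)
15) "0011111011001011001"  (len 19)
16) "011111011001011001"  (len 18)
17) "11111011001011001"  (len 17)
18) "1111011001011001001"  (len 19)
19) "11101100101100100111"  (len 20)
20) "1101100101100100111011"  (len 22)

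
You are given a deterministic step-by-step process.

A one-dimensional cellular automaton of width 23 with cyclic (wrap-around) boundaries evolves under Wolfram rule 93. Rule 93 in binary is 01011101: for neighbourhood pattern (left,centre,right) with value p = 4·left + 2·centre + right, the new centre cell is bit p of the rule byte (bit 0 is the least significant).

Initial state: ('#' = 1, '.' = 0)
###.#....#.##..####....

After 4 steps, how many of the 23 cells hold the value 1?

13

step 0: ###.#....#.##..####....
step 1: #.#.####.#.###.#..####.
step 2: #.#.#..#.#.#.#.##.#..#.
step 3: #.#.##.#.#.#.#.##.##.#.
step 4: #.#.##.#.#.#.#.##.##.#.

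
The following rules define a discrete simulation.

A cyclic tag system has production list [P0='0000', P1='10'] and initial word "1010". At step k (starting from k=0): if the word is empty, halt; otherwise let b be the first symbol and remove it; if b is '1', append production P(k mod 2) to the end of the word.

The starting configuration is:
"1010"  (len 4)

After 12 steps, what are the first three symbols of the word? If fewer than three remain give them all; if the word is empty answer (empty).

gen 0: "1010"  (len 4)
gen 1: "0100000"  (len 7)
gen 2: "100000"  (len 6)
gen 3: "000000000"  (len 9)
gen 4: "00000000"  (len 8)
gen 5: "0000000"  (len 7)
gen 6: "000000"  (len 6)
gen 7: "00000"  (len 5)
gen 8: "0000"  (len 4)
gen 9: "000"  (len 3)
gen 10: "00"  (len 2)
gen 11: "0"  (len 1)
gen 12: (halted — word empty)

(empty)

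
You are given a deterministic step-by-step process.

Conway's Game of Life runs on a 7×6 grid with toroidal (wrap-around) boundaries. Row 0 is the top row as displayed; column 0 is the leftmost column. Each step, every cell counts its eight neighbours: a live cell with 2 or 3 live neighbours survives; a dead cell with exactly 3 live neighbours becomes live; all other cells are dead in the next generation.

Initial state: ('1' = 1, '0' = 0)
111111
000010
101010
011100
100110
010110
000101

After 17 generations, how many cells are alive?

0) 111111
000010
101010
011100
100110
010110
000101
1) 111000
000000
001011
100000
100001
100000
000000
2) 010000
101101
000001
110010
110001
100001
100000
3) 011001
111011
001100
010010
000010
000000
110001
4) 000100
000011
000000
001010
000000
100001
011001
5) 101101
000010
000111
000000
000001
110001
011011
6) 101000
101000
000111
000001
000001
011000
000000
7) 000000
101010
100111
100001
100000
000000
001000
8) 010100
110010
000100
010000
100001
000000
000000
9) 111000
110110
111000
100000
100000
000000
000000
10) 101101
000100
001100
100001
000000
000000
010000
11) 111110
010000
001110
000000
000000
000000
111000
12) 000101
100001
001100
000100
000000
010000
100001
13) 000000
101101
001110
001100
000000
100000
100011
14) 010100
011001
000001
001010
000000
100000
100001
15) 010011
011010
111111
000000
000000
100001
110001
16) 000110
000000
100011
111111
000000
010001
010000
17) 000000
000100
001000
011100
000100
100000
101010

10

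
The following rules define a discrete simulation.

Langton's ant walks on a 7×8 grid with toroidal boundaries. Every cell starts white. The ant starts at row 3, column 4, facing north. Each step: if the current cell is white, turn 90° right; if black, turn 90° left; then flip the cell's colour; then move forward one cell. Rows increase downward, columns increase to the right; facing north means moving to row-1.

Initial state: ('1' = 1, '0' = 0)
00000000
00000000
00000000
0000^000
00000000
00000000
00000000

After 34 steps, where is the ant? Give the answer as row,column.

t=0: 00000000
00000000
00000000
0000^000
00000000
00000000
00000000
t=1: 00000000
00000000
00000000
00001>00
00000000
00000000
00000000
t=2: 00000000
00000000
00000000
00001100
00000v00
00000000
00000000
t=3: 00000000
00000000
00000000
00001100
0000<100
00000000
00000000
t=4: 00000000
00000000
00000000
0000^100
00001100
00000000
00000000
t=5: 00000000
00000000
00000000
000<0100
00001100
00000000
00000000
t=6: 00000000
00000000
000^0000
00010100
00001100
00000000
00000000
t=7: 00000000
00000000
0001>000
00010100
00001100
00000000
00000000
t=8: 00000000
00000000
00011000
0001v100
00001100
00000000
00000000
t=9: 00000000
00000000
00011000
000<1100
00001100
00000000
00000000
t=10: 00000000
00000000
00011000
00001100
000v1100
00000000
00000000
t=11: 00000000
00000000
00011000
00001100
00<11100
00000000
00000000
t=12: 00000000
00000000
00011000
00^01100
00111100
00000000
00000000
t=13: 00000000
00000000
00011000
001>1100
00111100
00000000
00000000
t=14: 00000000
00000000
00011000
00111100
001v1100
00000000
00000000
t=15: 00000000
00000000
00011000
00111100
0010>100
00000000
00000000
t=16: 00000000
00000000
00011000
0011^100
00100100
00000000
00000000
t=17: 00000000
00000000
00011000
001<0100
00100100
00000000
00000000
t=18: 00000000
00000000
00011000
00100100
001v0100
00000000
00000000
t=19: 00000000
00000000
00011000
00100100
00<10100
00000000
00000000
t=20: 00000000
00000000
00011000
00100100
00010100
00v00000
00000000
t=21: 00000000
00000000
00011000
00100100
00010100
0<100000
00000000
t=22: 00000000
00000000
00011000
00100100
0^010100
01100000
00000000
t=23: 00000000
00000000
00011000
00100100
01>10100
01100000
00000000
t=24: 00000000
00000000
00011000
00100100
01110100
01v00000
00000000
t=25: 00000000
00000000
00011000
00100100
01110100
010>0000
00000000
t=26: 00000000
00000000
00011000
00100100
01110100
01010000
000v0000
t=27: 00000000
00000000
00011000
00100100
01110100
01010000
00<10000
t=28: 00000000
00000000
00011000
00100100
01110100
01^10000
00110000
t=29: 00000000
00000000
00011000
00100100
01110100
011>0000
00110000
t=30: 00000000
00000000
00011000
00100100
011^0100
01100000
00110000
t=31: 00000000
00000000
00011000
00100100
01<00100
01100000
00110000
t=32: 00000000
00000000
00011000
00100100
01000100
01v00000
00110000
t=33: 00000000
00000000
00011000
00100100
01000100
010>0000
00110000
t=34: 00000000
00000000
00011000
00100100
01000100
01010000
001v0000

6,3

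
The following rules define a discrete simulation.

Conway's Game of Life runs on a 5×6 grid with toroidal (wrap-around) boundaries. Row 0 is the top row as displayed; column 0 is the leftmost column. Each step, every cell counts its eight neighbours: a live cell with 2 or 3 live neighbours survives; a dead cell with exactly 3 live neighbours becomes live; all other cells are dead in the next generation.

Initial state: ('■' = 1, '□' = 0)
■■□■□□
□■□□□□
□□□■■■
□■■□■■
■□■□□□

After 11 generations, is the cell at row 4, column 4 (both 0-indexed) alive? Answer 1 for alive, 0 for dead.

step 0: ■■□■□□
□■□□□□
□□□■■■
□■■□■■
■□■□□□
step 1: ■□□□□□
□■□■□■
□■□■□■
□■■□□□
□□□□■□
step 2: ■□□□■■
□■□□□■
□■□■□□
■■■■■□
□■□□□□
step 3: □■□□■■
□■■□□■
□□□■□■
■□□■■□
□□□□□□
step 4: □■■□■■
□■■■□■
□■□■□■
□□□■■■
■□□■□□
step 5: □□□□□■
□□□□□■
□■□□□■
□□□■□■
■■□□□□
step 6: □□□□□■
□□□□■■
□□□□□■
□■■□■■
■□□□■■
step 7: □□□□□□
■□□□■■
□□□■□□
□■□■□□
□■□■□□
step 8: ■□□□■■
□□□□■■
■□■■□■
□□□■■□
□□□□□□
step 9: ■□□□■□
□■□□□□
■□■□□□
□□■■■■
□□□■□□
step 10: □□□□□□
■■□□□■
■□■□■■
□■■□■■
□□■□□□
step 11: ■■□□□□
□■□□■□
□□■□□□
□□■□■□
□■■■□□

0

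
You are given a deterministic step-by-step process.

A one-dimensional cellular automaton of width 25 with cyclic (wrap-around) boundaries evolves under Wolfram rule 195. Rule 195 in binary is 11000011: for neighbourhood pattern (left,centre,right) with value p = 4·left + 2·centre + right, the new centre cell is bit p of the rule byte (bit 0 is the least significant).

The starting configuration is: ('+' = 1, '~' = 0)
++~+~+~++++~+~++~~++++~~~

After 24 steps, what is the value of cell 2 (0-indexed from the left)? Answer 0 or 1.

t=0: ++~+~+~++++~+~++~~++++~~~
t=1: ~+~~~~~~+++~~~~+~+~+++~++
t=2: ~~~+++++~++~+++~~~~~++~~+
t=3: ~++~++++~~+~~++~++++~+~+~
t=4: +~+~~+++~+~~+~+~~+++~~~~~
t=5: ~~~~+~++~~~+~~~~+~++~++++
t=6: ~+++~~~+~++~~+++~~~+~~+++
t=7: ~~++~++~~~+~+~++~++~~+~++
t=8: ~+~+~~+~++~~~~~+~~+~+~~~+
t=9: ~~~~~+~~~+~++++~~+~~~~++~
t=10: +++++~~++~~~+++~+~~+++~+~
t=11: ~++++~+~+~++~++~~~+~++~~~
t=12: +~+++~~~~~~+~~+~++~~~+~++
t=13: +~~++~+++++~~+~~~+~++~~~+
t=14: +~+~+~~++++~+~~++~~~+~++~
t=15: ~~~~~~+~+++~~~+~+~++~~~+~
t=16: ++++++~~~++~++~~~~~+~++~~
t=17: ~+++++~++~+~~+~++++~~~+~+
t=18: ~~++++~~+~~~+~~~+++~++~~~
t=19: ++~+++~+~~++~~++~++~~+~++
t=20: ++~~++~~~+~+~+~+~~+~+~~~+
t=21: ++~+~+~++~~~~~~~~+~~~~++~
t=22: ~+~~~~~~+~+++++++~~+++~+~
t=23: +~~+++++~~~++++++~+~++~~~
t=24: ~~+~++++~++~+++++~~~~+~++

1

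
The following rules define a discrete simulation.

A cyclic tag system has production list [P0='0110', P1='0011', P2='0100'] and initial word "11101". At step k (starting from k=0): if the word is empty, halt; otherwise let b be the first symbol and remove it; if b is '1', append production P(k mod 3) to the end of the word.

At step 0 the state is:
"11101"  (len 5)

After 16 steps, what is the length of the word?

[0] "11101"  (len 5)
[1] "11010110"  (len 8)
[2] "10101100011"  (len 11)
[3] "01011000110100"  (len 14)
[4] "1011000110100"  (len 13)
[5] "0110001101000011"  (len 16)
[6] "110001101000011"  (len 15)
[7] "100011010000110110"  (len 18)
[8] "000110100001101100011"  (len 21)
[9] "00110100001101100011"  (len 20)
[10] "0110100001101100011"  (len 19)
[11] "110100001101100011"  (len 18)
[12] "101000011011000110100"  (len 21)
[13] "010000110110001101000110"  (len 24)
[14] "10000110110001101000110"  (len 23)
[15] "00001101100011010001100100"  (len 26)
[16] "0001101100011010001100100"  (len 25)

25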